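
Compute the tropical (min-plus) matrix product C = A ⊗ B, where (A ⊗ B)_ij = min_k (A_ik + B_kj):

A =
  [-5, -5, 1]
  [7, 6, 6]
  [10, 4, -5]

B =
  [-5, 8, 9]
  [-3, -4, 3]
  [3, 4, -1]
A ⊗ B =
  [-10, -9, -2]
  [2, 2, 5]
  [-2, -1, -6]

Apply the min-plus product entry-by-entry:
  C[0][0] = min over k of (A[0][0] + B[0][0] = -5 + -5 = -10, A[0][1] + B[1][0] = -5 + -3 = -8, A[0][2] + B[2][0] = 1 + 3 = 4) = -10 (attained at k = 0)
  C[0][1] = min over k of (A[0][0] + B[0][1] = -5 + 8 = 3, A[0][1] + B[1][1] = -5 + -4 = -9, A[0][2] + B[2][1] = 1 + 4 = 5) = -9 (attained at k = 1)
  C[0][2] = min over k of (A[0][0] + B[0][2] = -5 + 9 = 4, A[0][1] + B[1][2] = -5 + 3 = -2, A[0][2] + B[2][2] = 1 + -1 = 0) = -2 (attained at k = 1)
  C[1][0] = min over k of (A[1][0] + B[0][0] = 7 + -5 = 2, A[1][1] + B[1][0] = 6 + -3 = 3, A[1][2] + B[2][0] = 6 + 3 = 9) = 2 (attained at k = 0)
  C[1][1] = min over k of (A[1][0] + B[0][1] = 7 + 8 = 15, A[1][1] + B[1][1] = 6 + -4 = 2, A[1][2] + B[2][1] = 6 + 4 = 10) = 2 (attained at k = 1)
  C[1][2] = min over k of (A[1][0] + B[0][2] = 7 + 9 = 16, A[1][1] + B[1][2] = 6 + 3 = 9, A[1][2] + B[2][2] = 6 + -1 = 5) = 5 (attained at k = 2)
  C[2][0] = min over k of (A[2][0] + B[0][0] = 10 + -5 = 5, A[2][1] + B[1][0] = 4 + -3 = 1, A[2][2] + B[2][0] = -5 + 3 = -2) = -2 (attained at k = 2)
  C[2][1] = min over k of (A[2][0] + B[0][1] = 10 + 8 = 18, A[2][1] + B[1][1] = 4 + -4 = 0, A[2][2] + B[2][1] = -5 + 4 = -1) = -1 (attained at k = 2)
  C[2][2] = min over k of (A[2][0] + B[0][2] = 10 + 9 = 19, A[2][1] + B[1][2] = 4 + 3 = 7, A[2][2] + B[2][2] = -5 + -1 = -6) = -6 (attained at k = 2)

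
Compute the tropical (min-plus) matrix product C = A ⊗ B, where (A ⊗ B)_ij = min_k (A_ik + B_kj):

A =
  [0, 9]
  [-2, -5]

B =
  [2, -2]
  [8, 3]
A ⊗ B =
  [2, -2]
  [0, -4]

Apply the min-plus product entry-by-entry:
  C[0][0] = min over k of (A[0][0] + B[0][0] = 0 + 2 = 2, A[0][1] + B[1][0] = 9 + 8 = 17) = 2 (attained at k = 0)
  C[0][1] = min over k of (A[0][0] + B[0][1] = 0 + -2 = -2, A[0][1] + B[1][1] = 9 + 3 = 12) = -2 (attained at k = 0)
  C[1][0] = min over k of (A[1][0] + B[0][0] = -2 + 2 = 0, A[1][1] + B[1][0] = -5 + 8 = 3) = 0 (attained at k = 0)
  C[1][1] = min over k of (A[1][0] + B[0][1] = -2 + -2 = -4, A[1][1] + B[1][1] = -5 + 3 = -2) = -4 (attained at k = 0)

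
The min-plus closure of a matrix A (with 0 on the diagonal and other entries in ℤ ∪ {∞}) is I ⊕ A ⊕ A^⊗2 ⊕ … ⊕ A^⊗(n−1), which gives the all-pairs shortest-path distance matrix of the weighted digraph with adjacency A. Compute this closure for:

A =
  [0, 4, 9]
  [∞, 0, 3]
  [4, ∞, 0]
Closure =
  [0, 4, 7]
  [7, 0, 3]
  [4, 8, 0]

This is the Floyd-Warshall all-pairs shortest-path computation. For each intermediate vertex k = 0, 1, …, 2, update dist[i][j] ← min(dist[i][j], dist[i][k] + dist[k][j]). The final matrix gives, for each (i, j), the minimum total weight of any directed path from i to j (possibly empty when i = j).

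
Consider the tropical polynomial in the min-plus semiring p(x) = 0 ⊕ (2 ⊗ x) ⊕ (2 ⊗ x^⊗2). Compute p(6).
p(6) = 0

A tropical monomial a ⊗ x^⊗i evaluates to a + i · x. Evaluating each term at x = 6:
  Term 0 contributes 0 + 0 · 6 = 0
  Term 1 contributes 2 + 1 · 6 = 8
  Term 2 contributes 2 + 2 · 6 = 14
p(6) = ⊕ of these = min[0, 8, 14] = 0.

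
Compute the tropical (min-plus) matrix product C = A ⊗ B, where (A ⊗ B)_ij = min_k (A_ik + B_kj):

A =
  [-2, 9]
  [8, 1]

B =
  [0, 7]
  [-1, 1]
A ⊗ B =
  [-2, 5]
  [0, 2]

Apply the min-plus product entry-by-entry:
  C[0][0] = min over k of (A[0][0] + B[0][0] = -2 + 0 = -2, A[0][1] + B[1][0] = 9 + -1 = 8) = -2 (attained at k = 0)
  C[0][1] = min over k of (A[0][0] + B[0][1] = -2 + 7 = 5, A[0][1] + B[1][1] = 9 + 1 = 10) = 5 (attained at k = 0)
  C[1][0] = min over k of (A[1][0] + B[0][0] = 8 + 0 = 8, A[1][1] + B[1][0] = 1 + -1 = 0) = 0 (attained at k = 1)
  C[1][1] = min over k of (A[1][0] + B[0][1] = 8 + 7 = 15, A[1][1] + B[1][1] = 1 + 1 = 2) = 2 (attained at k = 1)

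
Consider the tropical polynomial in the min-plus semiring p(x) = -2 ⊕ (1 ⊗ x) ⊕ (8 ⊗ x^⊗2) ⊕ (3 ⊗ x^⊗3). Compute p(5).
p(5) = -2

A tropical monomial a ⊗ x^⊗i evaluates to a + i · x. Evaluating each term at x = 5:
  Term 0 contributes -2 + 0 · 5 = -2
  Term 1 contributes 1 + 1 · 5 = 6
  Term 2 contributes 8 + 2 · 5 = 18
  Term 3 contributes 3 + 3 · 5 = 18
p(5) = ⊕ of these = min[-2, 6, 18, 18] = -2.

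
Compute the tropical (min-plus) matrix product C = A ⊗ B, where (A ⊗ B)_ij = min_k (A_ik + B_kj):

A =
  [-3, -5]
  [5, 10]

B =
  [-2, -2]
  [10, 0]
A ⊗ B =
  [-5, -5]
  [3, 3]

Apply the min-plus product entry-by-entry:
  C[0][0] = min over k of (A[0][0] + B[0][0] = -3 + -2 = -5, A[0][1] + B[1][0] = -5 + 10 = 5) = -5 (attained at k = 0)
  C[0][1] = min over k of (A[0][0] + B[0][1] = -3 + -2 = -5, A[0][1] + B[1][1] = -5 + 0 = -5) = -5 (attained at k = 0)
  C[1][0] = min over k of (A[1][0] + B[0][0] = 5 + -2 = 3, A[1][1] + B[1][0] = 10 + 10 = 20) = 3 (attained at k = 0)
  C[1][1] = min over k of (A[1][0] + B[0][1] = 5 + -2 = 3, A[1][1] + B[1][1] = 10 + 0 = 10) = 3 (attained at k = 0)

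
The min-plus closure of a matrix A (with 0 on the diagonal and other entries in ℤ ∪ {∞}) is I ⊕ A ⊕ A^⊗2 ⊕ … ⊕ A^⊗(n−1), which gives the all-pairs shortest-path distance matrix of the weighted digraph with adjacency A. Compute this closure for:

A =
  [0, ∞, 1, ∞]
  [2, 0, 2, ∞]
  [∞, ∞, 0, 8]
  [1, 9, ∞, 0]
Closure =
  [0, 18, 1, 9]
  [2, 0, 2, 10]
  [9, 17, 0, 8]
  [1, 9, 2, 0]

This is the Floyd-Warshall all-pairs shortest-path computation. For each intermediate vertex k = 0, 1, …, 3, update dist[i][j] ← min(dist[i][j], dist[i][k] + dist[k][j]). The final matrix gives, for each (i, j), the minimum total weight of any directed path from i to j (possibly empty when i = j).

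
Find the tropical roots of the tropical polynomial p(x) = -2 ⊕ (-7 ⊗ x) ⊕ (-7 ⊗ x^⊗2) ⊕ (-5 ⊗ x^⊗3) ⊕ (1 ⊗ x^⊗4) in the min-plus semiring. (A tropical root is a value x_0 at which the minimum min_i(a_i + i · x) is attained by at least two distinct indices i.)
Roots: {-6, -2, 0, 5}

Each tropical root is a break point of the lower envelope of the lines y = a_i + i · x (there are 5 lines, with slopes 0, 1, ..., 4). Only the lines that attain the minimum somewhere contribute to roots; other lines are dominated. Here the surviving (envelope) indices are i = 4, i = 3, i = 2, i = 1, i = 0.
Intersections between consecutive envelope lines give the roots: for adjacent envelope indices i < j the intersection is x = (a_i − a_j) / (j − i). Reading off the sorted break points: {-6, -2, 0, 5}.
Verification: at each break x_0, at least two indices attain the minimum of min_i(a_i + i · x_0).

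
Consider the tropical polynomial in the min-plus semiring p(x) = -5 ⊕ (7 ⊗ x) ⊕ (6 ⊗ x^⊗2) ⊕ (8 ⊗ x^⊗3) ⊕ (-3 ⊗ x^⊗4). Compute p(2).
p(2) = -5

A tropical monomial a ⊗ x^⊗i evaluates to a + i · x. Evaluating each term at x = 2:
  Term 0 contributes -5 + 0 · 2 = -5
  Term 1 contributes 7 + 1 · 2 = 9
  Term 2 contributes 6 + 2 · 2 = 10
  Term 3 contributes 8 + 3 · 2 = 14
  Term 4 contributes -3 + 4 · 2 = 5
p(2) = ⊕ of these = min[-5, 9, 10, 14, 5] = -5.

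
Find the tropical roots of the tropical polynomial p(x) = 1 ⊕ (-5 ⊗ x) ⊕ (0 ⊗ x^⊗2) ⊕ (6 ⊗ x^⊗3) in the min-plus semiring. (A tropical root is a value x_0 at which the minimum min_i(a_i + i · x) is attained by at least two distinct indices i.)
Roots: {-6, -5, 6}

Each tropical root is a break point of the lower envelope of the lines y = a_i + i · x (there are 4 lines, with slopes 0, 1, ..., 3). Only the lines that attain the minimum somewhere contribute to roots; other lines are dominated. Here the surviving (envelope) indices are i = 3, i = 2, i = 1, i = 0.
Intersections between consecutive envelope lines give the roots: for adjacent envelope indices i < j the intersection is x = (a_i − a_j) / (j − i). Reading off the sorted break points: {-6, -5, 6}.
Verification: at each break x_0, at least two indices attain the minimum of min_i(a_i + i · x_0).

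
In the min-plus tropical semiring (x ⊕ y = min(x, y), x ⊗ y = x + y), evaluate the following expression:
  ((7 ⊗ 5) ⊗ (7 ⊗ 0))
((7 ⊗ 5) ⊗ (7 ⊗ 0)) = 19

Expand innermost to outermost. Recall ⊕ takes the minimum of its arguments and ⊗ takes their sum. Working out the expression ((7 ⊗ 5) ⊗ (7 ⊗ 0)) gives 19.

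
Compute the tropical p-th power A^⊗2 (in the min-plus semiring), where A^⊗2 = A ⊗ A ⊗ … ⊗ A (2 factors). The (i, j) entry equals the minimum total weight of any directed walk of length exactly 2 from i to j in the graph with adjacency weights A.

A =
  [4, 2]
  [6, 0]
A^⊗2 =
  [8, 2]
  [6, 0]

Each entry (A^⊗2)_ij equals the minimum over all length-2 walks i = v_0 → v_1 → … → v_2 = j of Σ_t A[v_t][v_{t+1}]. For example, for (i, j) = (0, 1) we minimise over 2 possible intermediate vertex sequences; the minimum is 2, attained along the walk 0 → 1 → 1.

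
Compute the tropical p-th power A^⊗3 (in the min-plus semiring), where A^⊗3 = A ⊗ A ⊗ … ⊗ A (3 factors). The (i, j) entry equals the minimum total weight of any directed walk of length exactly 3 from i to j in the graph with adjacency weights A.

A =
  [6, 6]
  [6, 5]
A^⊗3 =
  [17, 16]
  [16, 15]

Each entry (A^⊗3)_ij equals the minimum over all length-3 walks i = v_0 → v_1 → … → v_3 = j of Σ_t A[v_t][v_{t+1}]. For example, for (i, j) = (0, 1) we minimise over 4 possible intermediate vertex sequences; the minimum is 16, attained along the walk 0 → 1 → 1 → 1.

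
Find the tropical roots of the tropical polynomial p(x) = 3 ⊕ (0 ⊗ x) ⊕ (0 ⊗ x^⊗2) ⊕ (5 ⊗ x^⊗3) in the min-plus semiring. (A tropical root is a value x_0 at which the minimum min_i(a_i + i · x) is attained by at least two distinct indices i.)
Roots: {-5, 0, 3}

Each tropical root is a break point of the lower envelope of the lines y = a_i + i · x (there are 4 lines, with slopes 0, 1, ..., 3). Only the lines that attain the minimum somewhere contribute to roots; other lines are dominated. Here the surviving (envelope) indices are i = 3, i = 2, i = 1, i = 0.
Intersections between consecutive envelope lines give the roots: for adjacent envelope indices i < j the intersection is x = (a_i − a_j) / (j − i). Reading off the sorted break points: {-5, 0, 3}.
Verification: at each break x_0, at least two indices attain the minimum of min_i(a_i + i · x_0).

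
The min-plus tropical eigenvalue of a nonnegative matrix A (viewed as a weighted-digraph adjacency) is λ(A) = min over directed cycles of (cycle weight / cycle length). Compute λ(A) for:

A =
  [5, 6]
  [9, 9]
λ(A) = 5

Enumerate directed cycles and compute their means (weight / length). Sample:
  cycle 0 → 0: weight = 5, length = 1, mean = 5/1 ≈ 5.000
  cycle 1 → 1: weight = 9, length = 1, mean = 9/1 ≈ 9.000
  cycle 0 → 1 → 0: weight = 15, length = 2, mean = 15/2 ≈ 7.500
  cycle 1 → 0 → 1: weight = 15, length = 2, mean = 15/2 ≈ 7.500
Minimum mean = 5.000, attained e.g. along the cycle 0 → 0 with weight 5 and length 1. So λ(A) = 5/1 = 5.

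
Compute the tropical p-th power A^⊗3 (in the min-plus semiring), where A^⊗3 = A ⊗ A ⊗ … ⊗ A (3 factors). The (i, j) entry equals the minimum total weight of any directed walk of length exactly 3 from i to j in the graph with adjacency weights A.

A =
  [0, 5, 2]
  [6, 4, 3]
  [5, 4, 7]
A^⊗3 =
  [0, 5, 2]
  [6, 11, 8]
  [5, 10, 7]

Each entry (A^⊗3)_ij equals the minimum over all length-3 walks i = v_0 → v_1 → … → v_3 = j of Σ_t A[v_t][v_{t+1}]. For example, for (i, j) = (0, 2) we minimise over 9 possible intermediate vertex sequences; the minimum is 2, attained along the walk 0 → 0 → 0 → 2.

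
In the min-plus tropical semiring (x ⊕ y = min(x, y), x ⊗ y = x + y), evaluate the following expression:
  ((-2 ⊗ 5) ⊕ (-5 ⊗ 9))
((-2 ⊗ 5) ⊕ (-5 ⊗ 9)) = 3

Expand innermost to outermost. Recall ⊕ takes the minimum of its arguments and ⊗ takes their sum. Working out the expression ((-2 ⊗ 5) ⊕ (-5 ⊗ 9)) gives 3.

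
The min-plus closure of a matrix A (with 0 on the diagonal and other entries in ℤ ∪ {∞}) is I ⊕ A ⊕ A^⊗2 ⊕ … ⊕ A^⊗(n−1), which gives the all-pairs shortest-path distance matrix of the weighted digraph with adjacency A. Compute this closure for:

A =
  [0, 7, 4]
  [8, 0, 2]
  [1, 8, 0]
Closure =
  [0, 7, 4]
  [3, 0, 2]
  [1, 8, 0]

This is the Floyd-Warshall all-pairs shortest-path computation. For each intermediate vertex k = 0, 1, …, 2, update dist[i][j] ← min(dist[i][j], dist[i][k] + dist[k][j]). The final matrix gives, for each (i, j), the minimum total weight of any directed path from i to j (possibly empty when i = j).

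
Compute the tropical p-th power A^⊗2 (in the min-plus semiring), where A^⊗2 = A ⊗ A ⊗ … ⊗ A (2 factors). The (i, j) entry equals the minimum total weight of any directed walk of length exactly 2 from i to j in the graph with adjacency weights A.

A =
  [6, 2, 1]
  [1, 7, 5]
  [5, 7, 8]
A^⊗2 =
  [3, 8, 7]
  [7, 3, 2]
  [8, 7, 6]

Each entry (A^⊗2)_ij equals the minimum over all length-2 walks i = v_0 → v_1 → … → v_2 = j of Σ_t A[v_t][v_{t+1}]. For example, for (i, j) = (0, 2) we minimise over 3 possible intermediate vertex sequences; the minimum is 7, attained along the walk 0 → 0 → 2.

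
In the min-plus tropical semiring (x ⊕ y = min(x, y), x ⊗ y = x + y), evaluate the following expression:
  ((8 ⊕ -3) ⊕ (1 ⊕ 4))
((8 ⊕ -3) ⊕ (1 ⊕ 4)) = -3

Expand innermost to outermost. Recall ⊕ takes the minimum of its arguments and ⊗ takes their sum. Working out the expression ((8 ⊕ -3) ⊕ (1 ⊕ 4)) gives -3.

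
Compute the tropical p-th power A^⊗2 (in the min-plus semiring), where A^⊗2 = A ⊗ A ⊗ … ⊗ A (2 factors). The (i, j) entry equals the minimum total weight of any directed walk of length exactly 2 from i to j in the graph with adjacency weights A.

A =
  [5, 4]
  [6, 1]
A^⊗2 =
  [10, 5]
  [7, 2]

Each entry (A^⊗2)_ij equals the minimum over all length-2 walks i = v_0 → v_1 → … → v_2 = j of Σ_t A[v_t][v_{t+1}]. For example, for (i, j) = (0, 1) we minimise over 2 possible intermediate vertex sequences; the minimum is 5, attained along the walk 0 → 1 → 1.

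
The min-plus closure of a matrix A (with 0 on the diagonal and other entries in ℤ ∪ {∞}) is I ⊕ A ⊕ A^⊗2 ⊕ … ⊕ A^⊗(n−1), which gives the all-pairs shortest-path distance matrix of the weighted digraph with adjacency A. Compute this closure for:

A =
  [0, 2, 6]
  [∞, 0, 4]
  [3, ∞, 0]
Closure =
  [0, 2, 6]
  [7, 0, 4]
  [3, 5, 0]

This is the Floyd-Warshall all-pairs shortest-path computation. For each intermediate vertex k = 0, 1, …, 2, update dist[i][j] ← min(dist[i][j], dist[i][k] + dist[k][j]). The final matrix gives, for each (i, j), the minimum total weight of any directed path from i to j (possibly empty when i = j).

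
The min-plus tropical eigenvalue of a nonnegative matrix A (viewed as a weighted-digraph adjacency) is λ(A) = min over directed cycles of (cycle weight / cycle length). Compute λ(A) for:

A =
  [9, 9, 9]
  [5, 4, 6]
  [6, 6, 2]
λ(A) = 2

Enumerate directed cycles and compute their means (weight / length). Sample:
  cycle 0 → 0: weight = 9, length = 1, mean = 9/1 ≈ 9.000
  cycle 1 → 1: weight = 4, length = 1, mean = 4/1 ≈ 4.000
  cycle 2 → 2: weight = 2, length = 1, mean = 2/1 ≈ 2.000
  cycle 0 → 1 → 0: weight = 14, length = 2, mean = 14/2 ≈ 7.000
  cycle 0 → 2 → 0: weight = 15, length = 2, mean = 15/2 ≈ 7.500
  cycle 1 → 0 → 1: weight = 14, length = 2, mean = 14/2 ≈ 7.000
Minimum mean = 2.000, attained e.g. along the cycle 2 → 2 with weight 2 and length 1. So λ(A) = 2/1 = 2.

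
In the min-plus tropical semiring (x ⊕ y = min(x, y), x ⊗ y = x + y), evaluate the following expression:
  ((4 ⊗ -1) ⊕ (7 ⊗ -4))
((4 ⊗ -1) ⊕ (7 ⊗ -4)) = 3

Expand innermost to outermost. Recall ⊕ takes the minimum of its arguments and ⊗ takes their sum. Working out the expression ((4 ⊗ -1) ⊕ (7 ⊗ -4)) gives 3.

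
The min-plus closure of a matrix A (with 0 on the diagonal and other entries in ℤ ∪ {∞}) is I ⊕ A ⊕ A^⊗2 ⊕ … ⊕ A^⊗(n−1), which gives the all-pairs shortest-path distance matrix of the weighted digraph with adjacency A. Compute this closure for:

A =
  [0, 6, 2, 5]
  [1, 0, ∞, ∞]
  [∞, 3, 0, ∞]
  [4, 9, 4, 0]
Closure =
  [0, 5, 2, 5]
  [1, 0, 3, 6]
  [4, 3, 0, 9]
  [4, 7, 4, 0]

This is the Floyd-Warshall all-pairs shortest-path computation. For each intermediate vertex k = 0, 1, …, 3, update dist[i][j] ← min(dist[i][j], dist[i][k] + dist[k][j]). The final matrix gives, for each (i, j), the minimum total weight of any directed path from i to j (possibly empty when i = j).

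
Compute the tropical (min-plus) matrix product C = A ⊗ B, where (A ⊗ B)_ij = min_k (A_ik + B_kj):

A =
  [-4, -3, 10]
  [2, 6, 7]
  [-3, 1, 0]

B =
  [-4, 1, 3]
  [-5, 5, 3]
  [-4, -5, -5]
A ⊗ B =
  [-8, -3, -1]
  [-2, 2, 2]
  [-7, -5, -5]

Apply the min-plus product entry-by-entry:
  C[0][0] = min over k of (A[0][0] + B[0][0] = -4 + -4 = -8, A[0][1] + B[1][0] = -3 + -5 = -8, A[0][2] + B[2][0] = 10 + -4 = 6) = -8 (attained at k = 0)
  C[0][1] = min over k of (A[0][0] + B[0][1] = -4 + 1 = -3, A[0][1] + B[1][1] = -3 + 5 = 2, A[0][2] + B[2][1] = 10 + -5 = 5) = -3 (attained at k = 0)
  C[0][2] = min over k of (A[0][0] + B[0][2] = -4 + 3 = -1, A[0][1] + B[1][2] = -3 + 3 = 0, A[0][2] + B[2][2] = 10 + -5 = 5) = -1 (attained at k = 0)
  C[1][0] = min over k of (A[1][0] + B[0][0] = 2 + -4 = -2, A[1][1] + B[1][0] = 6 + -5 = 1, A[1][2] + B[2][0] = 7 + -4 = 3) = -2 (attained at k = 0)
  C[1][1] = min over k of (A[1][0] + B[0][1] = 2 + 1 = 3, A[1][1] + B[1][1] = 6 + 5 = 11, A[1][2] + B[2][1] = 7 + -5 = 2) = 2 (attained at k = 2)
  C[1][2] = min over k of (A[1][0] + B[0][2] = 2 + 3 = 5, A[1][1] + B[1][2] = 6 + 3 = 9, A[1][2] + B[2][2] = 7 + -5 = 2) = 2 (attained at k = 2)
  C[2][0] = min over k of (A[2][0] + B[0][0] = -3 + -4 = -7, A[2][1] + B[1][0] = 1 + -5 = -4, A[2][2] + B[2][0] = 0 + -4 = -4) = -7 (attained at k = 0)
  C[2][1] = min over k of (A[2][0] + B[0][1] = -3 + 1 = -2, A[2][1] + B[1][1] = 1 + 5 = 6, A[2][2] + B[2][1] = 0 + -5 = -5) = -5 (attained at k = 2)
  C[2][2] = min over k of (A[2][0] + B[0][2] = -3 + 3 = 0, A[2][1] + B[1][2] = 1 + 3 = 4, A[2][2] + B[2][2] = 0 + -5 = -5) = -5 (attained at k = 2)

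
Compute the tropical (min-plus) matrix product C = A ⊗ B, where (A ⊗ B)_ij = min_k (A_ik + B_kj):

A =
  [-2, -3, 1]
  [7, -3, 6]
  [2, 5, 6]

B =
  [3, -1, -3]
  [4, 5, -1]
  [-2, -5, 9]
A ⊗ B =
  [-1, -4, -5]
  [1, 1, -4]
  [4, 1, -1]

Apply the min-plus product entry-by-entry:
  C[0][0] = min over k of (A[0][0] + B[0][0] = -2 + 3 = 1, A[0][1] + B[1][0] = -3 + 4 = 1, A[0][2] + B[2][0] = 1 + -2 = -1) = -1 (attained at k = 2)
  C[0][1] = min over k of (A[0][0] + B[0][1] = -2 + -1 = -3, A[0][1] + B[1][1] = -3 + 5 = 2, A[0][2] + B[2][1] = 1 + -5 = -4) = -4 (attained at k = 2)
  C[0][2] = min over k of (A[0][0] + B[0][2] = -2 + -3 = -5, A[0][1] + B[1][2] = -3 + -1 = -4, A[0][2] + B[2][2] = 1 + 9 = 10) = -5 (attained at k = 0)
  C[1][0] = min over k of (A[1][0] + B[0][0] = 7 + 3 = 10, A[1][1] + B[1][0] = -3 + 4 = 1, A[1][2] + B[2][0] = 6 + -2 = 4) = 1 (attained at k = 1)
  C[1][1] = min over k of (A[1][0] + B[0][1] = 7 + -1 = 6, A[1][1] + B[1][1] = -3 + 5 = 2, A[1][2] + B[2][1] = 6 + -5 = 1) = 1 (attained at k = 2)
  C[1][2] = min over k of (A[1][0] + B[0][2] = 7 + -3 = 4, A[1][1] + B[1][2] = -3 + -1 = -4, A[1][2] + B[2][2] = 6 + 9 = 15) = -4 (attained at k = 1)
  C[2][0] = min over k of (A[2][0] + B[0][0] = 2 + 3 = 5, A[2][1] + B[1][0] = 5 + 4 = 9, A[2][2] + B[2][0] = 6 + -2 = 4) = 4 (attained at k = 2)
  C[2][1] = min over k of (A[2][0] + B[0][1] = 2 + -1 = 1, A[2][1] + B[1][1] = 5 + 5 = 10, A[2][2] + B[2][1] = 6 + -5 = 1) = 1 (attained at k = 0)
  C[2][2] = min over k of (A[2][0] + B[0][2] = 2 + -3 = -1, A[2][1] + B[1][2] = 5 + -1 = 4, A[2][2] + B[2][2] = 6 + 9 = 15) = -1 (attained at k = 0)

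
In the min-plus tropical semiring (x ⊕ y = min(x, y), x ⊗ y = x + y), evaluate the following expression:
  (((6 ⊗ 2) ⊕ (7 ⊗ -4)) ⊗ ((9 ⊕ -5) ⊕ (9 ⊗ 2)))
(((6 ⊗ 2) ⊕ (7 ⊗ -4)) ⊗ ((9 ⊕ -5) ⊕ (9 ⊗ 2))) = -2

Expand innermost to outermost. Recall ⊕ takes the minimum of its arguments and ⊗ takes their sum. Working out the expression (((6 ⊗ 2) ⊕ (7 ⊗ -4)) ⊗ ((9 ⊕ -5) ⊕ (9 ⊗ 2))) gives -2.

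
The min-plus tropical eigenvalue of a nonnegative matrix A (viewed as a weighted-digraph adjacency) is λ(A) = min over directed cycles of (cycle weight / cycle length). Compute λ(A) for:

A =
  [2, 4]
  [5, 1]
λ(A) = 1

Enumerate directed cycles and compute their means (weight / length). Sample:
  cycle 0 → 0: weight = 2, length = 1, mean = 2/1 ≈ 2.000
  cycle 1 → 1: weight = 1, length = 1, mean = 1/1 ≈ 1.000
  cycle 0 → 1 → 0: weight = 9, length = 2, mean = 9/2 ≈ 4.500
  cycle 1 → 0 → 1: weight = 9, length = 2, mean = 9/2 ≈ 4.500
Minimum mean = 1.000, attained e.g. along the cycle 1 → 1 with weight 1 and length 1. So λ(A) = 1/1 = 1.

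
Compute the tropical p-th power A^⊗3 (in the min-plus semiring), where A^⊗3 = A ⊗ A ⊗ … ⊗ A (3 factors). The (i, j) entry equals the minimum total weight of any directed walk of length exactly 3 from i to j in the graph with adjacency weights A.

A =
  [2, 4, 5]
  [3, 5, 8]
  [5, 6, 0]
A^⊗3 =
  [6, 8, 5]
  [7, 9, 8]
  [5, 6, 0]

Each entry (A^⊗3)_ij equals the minimum over all length-3 walks i = v_0 → v_1 → … → v_3 = j of Σ_t A[v_t][v_{t+1}]. For example, for (i, j) = (0, 2) we minimise over 9 possible intermediate vertex sequences; the minimum is 5, attained along the walk 0 → 2 → 2 → 2.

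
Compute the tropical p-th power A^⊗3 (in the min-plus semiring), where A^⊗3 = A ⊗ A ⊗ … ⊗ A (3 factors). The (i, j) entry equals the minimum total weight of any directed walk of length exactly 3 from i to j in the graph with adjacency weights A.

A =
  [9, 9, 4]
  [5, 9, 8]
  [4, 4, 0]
A^⊗3 =
  [8, 8, 4]
  [12, 12, 8]
  [4, 4, 0]

Each entry (A^⊗3)_ij equals the minimum over all length-3 walks i = v_0 → v_1 → … → v_3 = j of Σ_t A[v_t][v_{t+1}]. For example, for (i, j) = (0, 2) we minimise over 9 possible intermediate vertex sequences; the minimum is 4, attained along the walk 0 → 2 → 2 → 2.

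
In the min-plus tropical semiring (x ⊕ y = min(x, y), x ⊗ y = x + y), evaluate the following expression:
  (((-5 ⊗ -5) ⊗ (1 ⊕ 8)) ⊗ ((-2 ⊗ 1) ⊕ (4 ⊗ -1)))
(((-5 ⊗ -5) ⊗ (1 ⊕ 8)) ⊗ ((-2 ⊗ 1) ⊕ (4 ⊗ -1))) = -10

Expand innermost to outermost. Recall ⊕ takes the minimum of its arguments and ⊗ takes their sum. Working out the expression (((-5 ⊗ -5) ⊗ (1 ⊕ 8)) ⊗ ((-2 ⊗ 1) ⊕ (4 ⊗ -1))) gives -10.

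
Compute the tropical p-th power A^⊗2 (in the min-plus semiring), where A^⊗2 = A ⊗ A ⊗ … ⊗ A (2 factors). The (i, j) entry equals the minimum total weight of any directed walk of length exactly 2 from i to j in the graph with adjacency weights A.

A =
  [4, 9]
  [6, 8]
A^⊗2 =
  [8, 13]
  [10, 15]

Each entry (A^⊗2)_ij equals the minimum over all length-2 walks i = v_0 → v_1 → … → v_2 = j of Σ_t A[v_t][v_{t+1}]. For example, for (i, j) = (0, 1) we minimise over 2 possible intermediate vertex sequences; the minimum is 13, attained along the walk 0 → 0 → 1.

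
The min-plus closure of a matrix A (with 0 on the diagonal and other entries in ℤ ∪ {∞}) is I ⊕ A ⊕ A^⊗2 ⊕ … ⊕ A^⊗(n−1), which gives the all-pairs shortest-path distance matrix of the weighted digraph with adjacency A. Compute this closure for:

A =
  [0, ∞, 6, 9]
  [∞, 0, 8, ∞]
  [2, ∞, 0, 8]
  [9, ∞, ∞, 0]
Closure =
  [0, ∞, 6, 9]
  [10, 0, 8, 16]
  [2, ∞, 0, 8]
  [9, ∞, 15, 0]

This is the Floyd-Warshall all-pairs shortest-path computation. For each intermediate vertex k = 0, 1, …, 3, update dist[i][j] ← min(dist[i][j], dist[i][k] + dist[k][j]). The final matrix gives, for each (i, j), the minimum total weight of any directed path from i to j (possibly empty when i = j).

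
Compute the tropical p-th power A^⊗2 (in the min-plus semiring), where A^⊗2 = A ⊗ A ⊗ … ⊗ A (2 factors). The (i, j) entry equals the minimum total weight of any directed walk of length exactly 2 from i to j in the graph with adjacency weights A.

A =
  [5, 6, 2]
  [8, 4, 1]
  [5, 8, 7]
A^⊗2 =
  [7, 10, 7]
  [6, 8, 5]
  [10, 11, 7]

Each entry (A^⊗2)_ij equals the minimum over all length-2 walks i = v_0 → v_1 → … → v_2 = j of Σ_t A[v_t][v_{t+1}]. For example, for (i, j) = (0, 2) we minimise over 3 possible intermediate vertex sequences; the minimum is 7, attained along the walk 0 → 0 → 2.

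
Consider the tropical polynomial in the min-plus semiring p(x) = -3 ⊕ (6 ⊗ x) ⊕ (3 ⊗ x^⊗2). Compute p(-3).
p(-3) = -3

A tropical monomial a ⊗ x^⊗i evaluates to a + i · x. Evaluating each term at x = -3:
  Term 0 contributes -3 + 0 · -3 = -3
  Term 1 contributes 6 + 1 · -3 = 3
  Term 2 contributes 3 + 2 · -3 = -3
p(-3) = ⊕ of these = min[-3, 3, -3] = -3.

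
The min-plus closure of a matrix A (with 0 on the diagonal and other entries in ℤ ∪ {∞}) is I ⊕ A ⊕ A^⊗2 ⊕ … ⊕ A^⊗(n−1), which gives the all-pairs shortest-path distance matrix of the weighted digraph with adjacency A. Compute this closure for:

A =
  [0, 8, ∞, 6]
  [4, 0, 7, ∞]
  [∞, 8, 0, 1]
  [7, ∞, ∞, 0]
Closure =
  [0, 8, 15, 6]
  [4, 0, 7, 8]
  [8, 8, 0, 1]
  [7, 15, 22, 0]

This is the Floyd-Warshall all-pairs shortest-path computation. For each intermediate vertex k = 0, 1, …, 3, update dist[i][j] ← min(dist[i][j], dist[i][k] + dist[k][j]). The final matrix gives, for each (i, j), the minimum total weight of any directed path from i to j (possibly empty when i = j).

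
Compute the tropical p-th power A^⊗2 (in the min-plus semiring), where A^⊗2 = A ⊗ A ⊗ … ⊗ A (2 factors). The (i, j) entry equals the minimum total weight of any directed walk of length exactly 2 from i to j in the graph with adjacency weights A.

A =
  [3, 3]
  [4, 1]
A^⊗2 =
  [6, 4]
  [5, 2]

Each entry (A^⊗2)_ij equals the minimum over all length-2 walks i = v_0 → v_1 → … → v_2 = j of Σ_t A[v_t][v_{t+1}]. For example, for (i, j) = (0, 1) we minimise over 2 possible intermediate vertex sequences; the minimum is 4, attained along the walk 0 → 1 → 1.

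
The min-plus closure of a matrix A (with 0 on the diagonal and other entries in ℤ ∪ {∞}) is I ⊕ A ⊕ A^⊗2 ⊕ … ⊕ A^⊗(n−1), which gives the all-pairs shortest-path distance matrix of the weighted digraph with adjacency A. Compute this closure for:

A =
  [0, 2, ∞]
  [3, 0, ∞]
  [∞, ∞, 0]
Closure =
  [0, 2, ∞]
  [3, 0, ∞]
  [∞, ∞, 0]

This is the Floyd-Warshall all-pairs shortest-path computation. For each intermediate vertex k = 0, 1, …, 2, update dist[i][j] ← min(dist[i][j], dist[i][k] + dist[k][j]). The final matrix gives, for each (i, j), the minimum total weight of any directed path from i to j (possibly empty when i = j).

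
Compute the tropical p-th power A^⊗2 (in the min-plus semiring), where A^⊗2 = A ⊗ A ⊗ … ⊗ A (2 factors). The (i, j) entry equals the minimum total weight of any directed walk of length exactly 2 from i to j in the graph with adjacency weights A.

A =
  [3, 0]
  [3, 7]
A^⊗2 =
  [3, 3]
  [6, 3]

Each entry (A^⊗2)_ij equals the minimum over all length-2 walks i = v_0 → v_1 → … → v_2 = j of Σ_t A[v_t][v_{t+1}]. For example, for (i, j) = (0, 1) we minimise over 2 possible intermediate vertex sequences; the minimum is 3, attained along the walk 0 → 0 → 1.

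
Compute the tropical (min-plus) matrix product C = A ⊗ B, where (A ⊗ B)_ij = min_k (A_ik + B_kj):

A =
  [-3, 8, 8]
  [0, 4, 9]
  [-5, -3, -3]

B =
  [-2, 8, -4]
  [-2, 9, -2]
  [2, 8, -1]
A ⊗ B =
  [-5, 5, -7]
  [-2, 8, -4]
  [-7, 3, -9]

Apply the min-plus product entry-by-entry:
  C[0][0] = min over k of (A[0][0] + B[0][0] = -3 + -2 = -5, A[0][1] + B[1][0] = 8 + -2 = 6, A[0][2] + B[2][0] = 8 + 2 = 10) = -5 (attained at k = 0)
  C[0][1] = min over k of (A[0][0] + B[0][1] = -3 + 8 = 5, A[0][1] + B[1][1] = 8 + 9 = 17, A[0][2] + B[2][1] = 8 + 8 = 16) = 5 (attained at k = 0)
  C[0][2] = min over k of (A[0][0] + B[0][2] = -3 + -4 = -7, A[0][1] + B[1][2] = 8 + -2 = 6, A[0][2] + B[2][2] = 8 + -1 = 7) = -7 (attained at k = 0)
  C[1][0] = min over k of (A[1][0] + B[0][0] = 0 + -2 = -2, A[1][1] + B[1][0] = 4 + -2 = 2, A[1][2] + B[2][0] = 9 + 2 = 11) = -2 (attained at k = 0)
  C[1][1] = min over k of (A[1][0] + B[0][1] = 0 + 8 = 8, A[1][1] + B[1][1] = 4 + 9 = 13, A[1][2] + B[2][1] = 9 + 8 = 17) = 8 (attained at k = 0)
  C[1][2] = min over k of (A[1][0] + B[0][2] = 0 + -4 = -4, A[1][1] + B[1][2] = 4 + -2 = 2, A[1][2] + B[2][2] = 9 + -1 = 8) = -4 (attained at k = 0)
  C[2][0] = min over k of (A[2][0] + B[0][0] = -5 + -2 = -7, A[2][1] + B[1][0] = -3 + -2 = -5, A[2][2] + B[2][0] = -3 + 2 = -1) = -7 (attained at k = 0)
  C[2][1] = min over k of (A[2][0] + B[0][1] = -5 + 8 = 3, A[2][1] + B[1][1] = -3 + 9 = 6, A[2][2] + B[2][1] = -3 + 8 = 5) = 3 (attained at k = 0)
  C[2][2] = min over k of (A[2][0] + B[0][2] = -5 + -4 = -9, A[2][1] + B[1][2] = -3 + -2 = -5, A[2][2] + B[2][2] = -3 + -1 = -4) = -9 (attained at k = 0)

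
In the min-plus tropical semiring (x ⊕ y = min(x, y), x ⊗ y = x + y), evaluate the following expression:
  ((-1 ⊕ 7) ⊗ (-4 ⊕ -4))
((-1 ⊕ 7) ⊗ (-4 ⊕ -4)) = -5

Expand innermost to outermost. Recall ⊕ takes the minimum of its arguments and ⊗ takes their sum. Working out the expression ((-1 ⊕ 7) ⊗ (-4 ⊕ -4)) gives -5.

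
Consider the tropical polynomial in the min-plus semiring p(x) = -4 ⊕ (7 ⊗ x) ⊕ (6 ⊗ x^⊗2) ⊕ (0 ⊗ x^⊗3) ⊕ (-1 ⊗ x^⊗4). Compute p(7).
p(7) = -4

A tropical monomial a ⊗ x^⊗i evaluates to a + i · x. Evaluating each term at x = 7:
  Term 0 contributes -4 + 0 · 7 = -4
  Term 1 contributes 7 + 1 · 7 = 14
  Term 2 contributes 6 + 2 · 7 = 20
  Term 3 contributes 0 + 3 · 7 = 21
  Term 4 contributes -1 + 4 · 7 = 27
p(7) = ⊕ of these = min[-4, 14, 20, 21, 27] = -4.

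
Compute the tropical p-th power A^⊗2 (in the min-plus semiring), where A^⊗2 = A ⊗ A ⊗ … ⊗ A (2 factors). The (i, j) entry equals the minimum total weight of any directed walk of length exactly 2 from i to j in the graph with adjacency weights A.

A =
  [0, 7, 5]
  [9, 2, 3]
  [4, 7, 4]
A^⊗2 =
  [0, 7, 5]
  [7, 4, 5]
  [4, 9, 8]

Each entry (A^⊗2)_ij equals the minimum over all length-2 walks i = v_0 → v_1 → … → v_2 = j of Σ_t A[v_t][v_{t+1}]. For example, for (i, j) = (0, 2) we minimise over 3 possible intermediate vertex sequences; the minimum is 5, attained along the walk 0 → 0 → 2.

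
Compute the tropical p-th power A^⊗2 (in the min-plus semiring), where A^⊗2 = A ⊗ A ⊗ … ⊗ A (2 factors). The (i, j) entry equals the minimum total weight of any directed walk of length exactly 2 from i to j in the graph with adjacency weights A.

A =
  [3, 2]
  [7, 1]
A^⊗2 =
  [6, 3]
  [8, 2]

Each entry (A^⊗2)_ij equals the minimum over all length-2 walks i = v_0 → v_1 → … → v_2 = j of Σ_t A[v_t][v_{t+1}]. For example, for (i, j) = (0, 1) we minimise over 2 possible intermediate vertex sequences; the minimum is 3, attained along the walk 0 → 1 → 1.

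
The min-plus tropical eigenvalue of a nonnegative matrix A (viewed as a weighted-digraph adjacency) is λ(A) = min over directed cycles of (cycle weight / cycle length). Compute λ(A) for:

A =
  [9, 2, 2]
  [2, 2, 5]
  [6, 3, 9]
λ(A) = 2

Enumerate directed cycles and compute their means (weight / length). Sample:
  cycle 0 → 0: weight = 9, length = 1, mean = 9/1 ≈ 9.000
  cycle 1 → 1: weight = 2, length = 1, mean = 2/1 ≈ 2.000
  cycle 2 → 2: weight = 9, length = 1, mean = 9/1 ≈ 9.000
  cycle 0 → 1 → 0: weight = 4, length = 2, mean = 4/2 ≈ 2.000
  cycle 0 → 2 → 0: weight = 8, length = 2, mean = 8/2 ≈ 4.000
  cycle 1 → 0 → 1: weight = 4, length = 2, mean = 4/2 ≈ 2.000
Minimum mean = 2.000, attained e.g. along the cycle 1 → 1 with weight 2 and length 1. So λ(A) = 2/1 = 2.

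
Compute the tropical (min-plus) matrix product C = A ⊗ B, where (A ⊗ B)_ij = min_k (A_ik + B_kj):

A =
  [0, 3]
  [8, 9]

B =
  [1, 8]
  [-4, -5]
A ⊗ B =
  [-1, -2]
  [5, 4]

Apply the min-plus product entry-by-entry:
  C[0][0] = min over k of (A[0][0] + B[0][0] = 0 + 1 = 1, A[0][1] + B[1][0] = 3 + -4 = -1) = -1 (attained at k = 1)
  C[0][1] = min over k of (A[0][0] + B[0][1] = 0 + 8 = 8, A[0][1] + B[1][1] = 3 + -5 = -2) = -2 (attained at k = 1)
  C[1][0] = min over k of (A[1][0] + B[0][0] = 8 + 1 = 9, A[1][1] + B[1][0] = 9 + -4 = 5) = 5 (attained at k = 1)
  C[1][1] = min over k of (A[1][0] + B[0][1] = 8 + 8 = 16, A[1][1] + B[1][1] = 9 + -5 = 4) = 4 (attained at k = 1)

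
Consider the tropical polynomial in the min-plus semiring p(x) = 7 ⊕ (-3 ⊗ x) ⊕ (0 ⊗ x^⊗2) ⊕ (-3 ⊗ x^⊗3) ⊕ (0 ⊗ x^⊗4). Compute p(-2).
p(-2) = -9

A tropical monomial a ⊗ x^⊗i evaluates to a + i · x. Evaluating each term at x = -2:
  Term 0 contributes 7 + 0 · -2 = 7
  Term 1 contributes -3 + 1 · -2 = -5
  Term 2 contributes 0 + 2 · -2 = -4
  Term 3 contributes -3 + 3 · -2 = -9
  Term 4 contributes 0 + 4 · -2 = -8
p(-2) = ⊕ of these = min[7, -5, -4, -9, -8] = -9.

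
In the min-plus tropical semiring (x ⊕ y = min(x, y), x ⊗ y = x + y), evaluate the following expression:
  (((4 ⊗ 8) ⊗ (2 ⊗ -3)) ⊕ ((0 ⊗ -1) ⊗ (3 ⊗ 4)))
(((4 ⊗ 8) ⊗ (2 ⊗ -3)) ⊕ ((0 ⊗ -1) ⊗ (3 ⊗ 4))) = 6

Expand innermost to outermost. Recall ⊕ takes the minimum of its arguments and ⊗ takes their sum. Working out the expression (((4 ⊗ 8) ⊗ (2 ⊗ -3)) ⊕ ((0 ⊗ -1) ⊗ (3 ⊗ 4))) gives 6.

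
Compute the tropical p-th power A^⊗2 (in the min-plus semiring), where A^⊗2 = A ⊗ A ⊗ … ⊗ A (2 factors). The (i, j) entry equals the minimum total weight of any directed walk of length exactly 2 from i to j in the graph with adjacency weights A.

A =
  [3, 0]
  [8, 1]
A^⊗2 =
  [6, 1]
  [9, 2]

Each entry (A^⊗2)_ij equals the minimum over all length-2 walks i = v_0 → v_1 → … → v_2 = j of Σ_t A[v_t][v_{t+1}]. For example, for (i, j) = (0, 1) we minimise over 2 possible intermediate vertex sequences; the minimum is 1, attained along the walk 0 → 1 → 1.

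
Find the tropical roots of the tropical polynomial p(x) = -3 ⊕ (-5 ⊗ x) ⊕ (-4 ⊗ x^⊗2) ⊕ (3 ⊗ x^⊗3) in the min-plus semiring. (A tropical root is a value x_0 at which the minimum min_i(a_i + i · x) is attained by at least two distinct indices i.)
Roots: {-7, -1, 2}

Each tropical root is a break point of the lower envelope of the lines y = a_i + i · x (there are 4 lines, with slopes 0, 1, ..., 3). Only the lines that attain the minimum somewhere contribute to roots; other lines are dominated. Here the surviving (envelope) indices are i = 3, i = 2, i = 1, i = 0.
Intersections between consecutive envelope lines give the roots: for adjacent envelope indices i < j the intersection is x = (a_i − a_j) / (j − i). Reading off the sorted break points: {-7, -1, 2}.
Verification: at each break x_0, at least two indices attain the minimum of min_i(a_i + i · x_0).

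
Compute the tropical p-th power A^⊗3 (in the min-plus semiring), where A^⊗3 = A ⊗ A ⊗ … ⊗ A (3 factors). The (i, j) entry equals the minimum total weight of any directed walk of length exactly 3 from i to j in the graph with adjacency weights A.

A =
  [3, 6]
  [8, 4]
A^⊗3 =
  [9, 12]
  [14, 12]

Each entry (A^⊗3)_ij equals the minimum over all length-3 walks i = v_0 → v_1 → … → v_3 = j of Σ_t A[v_t][v_{t+1}]. For example, for (i, j) = (0, 1) we minimise over 4 possible intermediate vertex sequences; the minimum is 12, attained along the walk 0 → 0 → 0 → 1.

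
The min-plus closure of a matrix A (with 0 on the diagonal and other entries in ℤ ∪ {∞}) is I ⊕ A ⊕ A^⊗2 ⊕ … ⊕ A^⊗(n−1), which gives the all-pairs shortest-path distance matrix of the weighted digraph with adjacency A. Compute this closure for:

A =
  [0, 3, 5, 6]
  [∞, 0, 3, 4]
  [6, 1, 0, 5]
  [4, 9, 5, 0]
Closure =
  [0, 3, 5, 6]
  [8, 0, 3, 4]
  [6, 1, 0, 5]
  [4, 6, 5, 0]

This is the Floyd-Warshall all-pairs shortest-path computation. For each intermediate vertex k = 0, 1, …, 3, update dist[i][j] ← min(dist[i][j], dist[i][k] + dist[k][j]). The final matrix gives, for each (i, j), the minimum total weight of any directed path from i to j (possibly empty when i = j).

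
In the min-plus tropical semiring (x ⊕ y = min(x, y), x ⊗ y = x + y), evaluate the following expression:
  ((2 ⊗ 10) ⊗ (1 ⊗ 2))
((2 ⊗ 10) ⊗ (1 ⊗ 2)) = 15

Expand innermost to outermost. Recall ⊕ takes the minimum of its arguments and ⊗ takes their sum. Working out the expression ((2 ⊗ 10) ⊗ (1 ⊗ 2)) gives 15.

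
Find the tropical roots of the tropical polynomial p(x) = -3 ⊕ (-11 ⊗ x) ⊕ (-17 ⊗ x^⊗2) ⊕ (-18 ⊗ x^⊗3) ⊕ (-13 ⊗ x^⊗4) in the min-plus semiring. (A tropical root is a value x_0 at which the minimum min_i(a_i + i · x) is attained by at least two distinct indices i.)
Roots: {-5, 1, 6, 8}

Each tropical root is a break point of the lower envelope of the lines y = a_i + i · x (there are 5 lines, with slopes 0, 1, ..., 4). Only the lines that attain the minimum somewhere contribute to roots; other lines are dominated. Here the surviving (envelope) indices are i = 4, i = 3, i = 2, i = 1, i = 0.
Intersections between consecutive envelope lines give the roots: for adjacent envelope indices i < j the intersection is x = (a_i − a_j) / (j − i). Reading off the sorted break points: {-5, 1, 6, 8}.
Verification: at each break x_0, at least two indices attain the minimum of min_i(a_i + i · x_0).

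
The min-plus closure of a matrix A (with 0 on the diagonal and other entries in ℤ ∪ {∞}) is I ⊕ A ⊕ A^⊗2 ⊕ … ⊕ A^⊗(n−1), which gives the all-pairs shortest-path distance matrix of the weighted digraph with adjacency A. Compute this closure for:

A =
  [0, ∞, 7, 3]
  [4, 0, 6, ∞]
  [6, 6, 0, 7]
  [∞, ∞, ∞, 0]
Closure =
  [0, 13, 7, 3]
  [4, 0, 6, 7]
  [6, 6, 0, 7]
  [∞, ∞, ∞, 0]

This is the Floyd-Warshall all-pairs shortest-path computation. For each intermediate vertex k = 0, 1, …, 3, update dist[i][j] ← min(dist[i][j], dist[i][k] + dist[k][j]). The final matrix gives, for each (i, j), the minimum total weight of any directed path from i to j (possibly empty when i = j).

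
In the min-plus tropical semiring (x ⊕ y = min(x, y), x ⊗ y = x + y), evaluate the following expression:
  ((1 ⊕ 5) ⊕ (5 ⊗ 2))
((1 ⊕ 5) ⊕ (5 ⊗ 2)) = 1

Expand innermost to outermost. Recall ⊕ takes the minimum of its arguments and ⊗ takes their sum. Working out the expression ((1 ⊕ 5) ⊕ (5 ⊗ 2)) gives 1.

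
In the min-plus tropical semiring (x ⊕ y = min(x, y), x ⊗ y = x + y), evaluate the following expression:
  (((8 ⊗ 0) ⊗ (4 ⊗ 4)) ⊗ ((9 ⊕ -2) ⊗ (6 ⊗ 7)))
(((8 ⊗ 0) ⊗ (4 ⊗ 4)) ⊗ ((9 ⊕ -2) ⊗ (6 ⊗ 7))) = 27

Expand innermost to outermost. Recall ⊕ takes the minimum of its arguments and ⊗ takes their sum. Working out the expression (((8 ⊗ 0) ⊗ (4 ⊗ 4)) ⊗ ((9 ⊕ -2) ⊗ (6 ⊗ 7))) gives 27.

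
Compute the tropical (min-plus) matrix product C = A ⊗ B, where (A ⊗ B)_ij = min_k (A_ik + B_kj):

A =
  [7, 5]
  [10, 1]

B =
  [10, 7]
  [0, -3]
A ⊗ B =
  [5, 2]
  [1, -2]

Apply the min-plus product entry-by-entry:
  C[0][0] = min over k of (A[0][0] + B[0][0] = 7 + 10 = 17, A[0][1] + B[1][0] = 5 + 0 = 5) = 5 (attained at k = 1)
  C[0][1] = min over k of (A[0][0] + B[0][1] = 7 + 7 = 14, A[0][1] + B[1][1] = 5 + -3 = 2) = 2 (attained at k = 1)
  C[1][0] = min over k of (A[1][0] + B[0][0] = 10 + 10 = 20, A[1][1] + B[1][0] = 1 + 0 = 1) = 1 (attained at k = 1)
  C[1][1] = min over k of (A[1][0] + B[0][1] = 10 + 7 = 17, A[1][1] + B[1][1] = 1 + -3 = -2) = -2 (attained at k = 1)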